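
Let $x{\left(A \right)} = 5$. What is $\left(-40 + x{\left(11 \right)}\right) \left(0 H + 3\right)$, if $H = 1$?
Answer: $-105$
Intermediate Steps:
$\left(-40 + x{\left(11 \right)}\right) \left(0 H + 3\right) = \left(-40 + 5\right) \left(0 \cdot 1 + 3\right) = - 35 \left(0 + 3\right) = \left(-35\right) 3 = -105$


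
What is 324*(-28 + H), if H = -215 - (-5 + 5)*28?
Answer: -78732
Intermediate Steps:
H = -215 (H = -215 - 0*28 = -215 - 1*0 = -215 + 0 = -215)
324*(-28 + H) = 324*(-28 - 215) = 324*(-243) = -78732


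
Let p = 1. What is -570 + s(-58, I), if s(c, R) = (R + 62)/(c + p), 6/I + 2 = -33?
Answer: -1139314/1995 ≈ -571.08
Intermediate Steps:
I = -6/35 (I = 6/(-2 - 33) = 6/(-35) = 6*(-1/35) = -6/35 ≈ -0.17143)
s(c, R) = (62 + R)/(1 + c) (s(c, R) = (R + 62)/(c + 1) = (62 + R)/(1 + c))
-570 + s(-58, I) = -570 + (62 - 6/35)/(1 - 58) = -570 + (2164/35)/(-57) = -570 - 1/57*2164/35 = -570 - 2164/1995 = -1139314/1995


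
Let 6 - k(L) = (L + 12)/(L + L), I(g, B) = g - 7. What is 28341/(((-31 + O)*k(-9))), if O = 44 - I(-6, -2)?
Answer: 85023/481 ≈ 176.76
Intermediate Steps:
I(g, B) = -7 + g
O = 57 (O = 44 - (-7 - 6) = 44 - 1*(-13) = 44 + 13 = 57)
k(L) = 6 - (12 + L)/(2*L) (k(L) = 6 - (L + 12)/(L + L) = 6 - (12 + L)/(2*L))
28341/(((-31 + O)*k(-9))) = 28341/(((-31 + 57)*(11/2 - 6/(-9)))) = 28341/((26*(11/2 - 6*(-⅑)))) = 28341/((26*(11/2 + ⅔))) = 28341/((26*(37/6))) = 28341/(481/3) = 28341*(3/481) = 85023/481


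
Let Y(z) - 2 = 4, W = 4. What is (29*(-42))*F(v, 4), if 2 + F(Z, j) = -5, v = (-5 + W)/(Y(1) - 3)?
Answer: 8526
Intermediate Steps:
Y(z) = 6 (Y(z) = 2 + 4 = 6)
v = -1/3 (v = (-5 + 4)/(6 - 3) = -1/3 ≈ -0.33333)
F(Z, j) = -7 (F(Z, j) = -2 - 5 = -7)
(29*(-42))*F(v, 4) = (29*(-42))*(-7) = -1218*(-7) = 8526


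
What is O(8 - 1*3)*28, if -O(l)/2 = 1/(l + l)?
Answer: -28/5 ≈ -5.6000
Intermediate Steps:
O(l) = -1/l (O(l) = -2/(l + l) = -2*1/(2*l) = -1/l)
O(8 - 1*3)*28 = -1/(8 - 1*3)*28 = -1/(8 - 3)*28 = -1/5*28 = -28/5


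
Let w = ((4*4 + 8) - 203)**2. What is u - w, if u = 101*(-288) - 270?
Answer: -61399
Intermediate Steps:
u = -29358 (u = -29088 - 270 = -29358)
w = 32041 (w = ((16 + 8) - 203)**2 = (24 - 203)**2 = (-179)**2 = 32041)
u - w = -29358 - 1*32041 = -29358 - 32041 = -61399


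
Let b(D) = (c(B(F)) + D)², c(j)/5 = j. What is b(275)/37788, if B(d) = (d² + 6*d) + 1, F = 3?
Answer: 172225/37788 ≈ 4.5577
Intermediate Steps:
B(d) = 1 + d² + 6*d
c(j) = 5*j
b(D) = (140 + D)² (b(D) = (5*(1 + 3² + 6*3) + D)² = (5*(1 + 9 + 18) + D)² = (5*28 + D)² = (140 + D)²)
b(275)/37788 = (140 + 275)²/37788 = 415²*(1/37788) = 172225*(1/37788) = 172225/37788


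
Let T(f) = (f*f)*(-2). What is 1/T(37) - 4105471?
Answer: -11240779599/2738 ≈ -4.1055e+6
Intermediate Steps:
T(f) = -2*f**2 (T(f) = f**2*(-2) = -2*f**2)
1/T(37) - 4105471 = 1/(-2*37**2) - 4105471 = 1/(-2*1369) - 4105471 = 1/(-2738) - 4105471 = -1/2738 - 4105471 = -11240779599/2738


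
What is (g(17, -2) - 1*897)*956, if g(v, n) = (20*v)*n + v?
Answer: -1491360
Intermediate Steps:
g(v, n) = v + 20*n*v (g(v, n) = 20*n*v + v = v + 20*n*v)
(g(17, -2) - 1*897)*956 = (17*(1 + 20*(-2)) - 1*897)*956 = (17*(1 - 40) - 897)*956 = (17*(-39) - 897)*956 = (-663 - 897)*956 = -1560*956 = -1491360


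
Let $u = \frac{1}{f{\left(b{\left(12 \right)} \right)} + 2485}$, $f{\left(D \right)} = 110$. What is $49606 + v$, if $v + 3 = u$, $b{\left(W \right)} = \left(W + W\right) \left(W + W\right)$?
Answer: $\frac{128719786}{2595} \approx 49603.0$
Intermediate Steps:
$b{\left(W \right)} = 4 W^{2}$ ($b{\left(W \right)} = 2 W 2 W = 4 W^{2}$)
$u = \frac{1}{2595}$ ($u = \frac{1}{110 + 2485} = \frac{1}{2595} \approx 0.00038536$)
$v = - \frac{7784}{2595}$ ($v = -3 + \frac{1}{2595} = - \frac{7784}{2595} \approx -2.9996$)
$49606 + v = 49606 - \frac{7784}{2595} = \frac{128719786}{2595}$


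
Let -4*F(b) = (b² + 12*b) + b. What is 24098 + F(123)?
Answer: 19916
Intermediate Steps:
F(b) = -13*b/4 - b²/4 (F(b) = -((b² + 12*b) + b)/4 = -(b² + 13*b)/4 = -13*b/4 - b²/4)
24098 + F(123) = 24098 - ¼*123*(13 + 123) = 24098 - ¼*123*136 = 24098 - 4182 = 19916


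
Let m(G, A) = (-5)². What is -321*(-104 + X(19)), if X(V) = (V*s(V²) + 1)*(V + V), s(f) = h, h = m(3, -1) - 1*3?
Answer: -5077578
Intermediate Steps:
m(G, A) = 25
h = 22 (h = 25 - 1*3 = 25 - 3 = 22)
s(f) = 22
X(V) = 2*V*(1 + 22*V) (X(V) = (V*22 + 1)*(V + V) = (22*V + 1)*(2*V) = (1 + 22*V)*(2*V) = 2*V*(1 + 22*V))
-321*(-104 + X(19)) = -321*(-104 + 2*19*(1 + 22*19)) = -321*(-104 + 2*19*(1 + 418)) = -321*(-104 + 2*19*419) = -321*(-104 + 15922) = -321*15818 = -5077578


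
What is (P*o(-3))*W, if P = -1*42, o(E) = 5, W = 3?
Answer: -630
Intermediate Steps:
P = -42
(P*o(-3))*W = -42*5*3 = -210*3 = -630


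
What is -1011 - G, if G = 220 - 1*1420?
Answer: 189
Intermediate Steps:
G = -1200 (G = 220 - 1420 = -1200)
-1011 - G = -1011 - 1*(-1200) = -1011 + 1200 = 189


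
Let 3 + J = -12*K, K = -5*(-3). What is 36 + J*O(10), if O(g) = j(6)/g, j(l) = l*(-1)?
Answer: 729/5 ≈ 145.80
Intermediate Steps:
j(l) = -l
O(g) = -6/g (O(g) = (-1*6)/g = -6/g)
K = 15
J = -183 (J = -3 - 12*15 = -3 - 180 = -183)
36 + J*O(10) = 36 - (-1098)/10 = 36 - 183*(-⅗) = 36 + 549/5 = 729/5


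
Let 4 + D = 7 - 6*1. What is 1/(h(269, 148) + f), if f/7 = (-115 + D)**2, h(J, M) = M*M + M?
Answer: 1/119520 ≈ 8.3668e-6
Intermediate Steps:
h(J, M) = M + M**2 (h(J, M) = M**2 + M = M + M**2)
D = -3 (D = -4 + (7 - 6*1) = -4 + (7 - 6) = -4 + 1 = -3)
f = 97468 (f = 7*(-115 - 3)**2 = 7*(-118)**2 = 7*13924 = 97468)
1/(h(269, 148) + f) = 1/(148*(1 + 148) + 97468) = 1/(148*149 + 97468) = 1/(22052 + 97468) = 1/119520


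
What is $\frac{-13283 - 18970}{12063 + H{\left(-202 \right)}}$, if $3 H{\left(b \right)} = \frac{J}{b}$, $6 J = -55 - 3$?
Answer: $- \frac{58635954}{21930563} \approx -2.6737$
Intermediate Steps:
$J = - \frac{29}{3}$ ($J = \frac{-55 - 3}{6} = \frac{1}{6} \left(-58\right) = - \frac{29}{3} \approx -9.6667$)
$H{\left(b \right)} = - \frac{29}{9 b}$ ($H{\left(b \right)} = \frac{\left(- \frac{29}{3}\right) \frac{1}{b}}{3} = - \frac{29}{9 b}$)
$\frac{-13283 - 18970}{12063 + H{\left(-202 \right)}} = \frac{-13283 - 18970}{12063 - \frac{29}{9 \left(-202\right)}} = - \frac{32253}{12063 - - \frac{29}{1818}} = - \frac{32253}{12063 + \frac{29}{1818}} = - \frac{32253}{\frac{21930563}{1818}} = \left(-32253\right) \frac{1818}{21930563} = - \frac{58635954}{21930563}$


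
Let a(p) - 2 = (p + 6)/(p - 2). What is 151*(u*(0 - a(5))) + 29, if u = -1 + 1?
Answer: 29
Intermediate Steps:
u = 0
a(p) = 2 + (6 + p)/(-2 + p) (a(p) = 2 + (p + 6)/(p - 2) = 2 + (6 + p)/(-2 + p))
151*(u*(0 - a(5))) + 29 = 151*(0*(0 - (2 + 3*5)/(-2 + 5))) + 29 = 151*(0*(0 - (2 + 15)/3)) + 29 = 151*(0*(0 - 17/3)) + 29 = 151*(0*(-17/3)) + 29 = 151*0 + 29 = 0 + 29 = 29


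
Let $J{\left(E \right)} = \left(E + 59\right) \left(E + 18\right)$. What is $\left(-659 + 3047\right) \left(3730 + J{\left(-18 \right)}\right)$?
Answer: $8907240$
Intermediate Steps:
$J{\left(E \right)} = \left(18 + E\right) \left(59 + E\right)$ ($J{\left(E \right)} = \left(59 + E\right) \left(18 + E\right) = \left(18 + E\right) \left(59 + E\right)$)
$\left(-659 + 3047\right) \left(3730 + J{\left(-18 \right)}\right) = \left(-659 + 3047\right) \left(3730 + \left(1062 + \left(-18\right)^{2} + 77 \left(-18\right)\right)\right) = 2388 \left(3730 + \left(1062 + 324 - 1386\right)\right) = 2388 \left(3730 + 0\right) = 2388 \cdot 3730 = 8907240$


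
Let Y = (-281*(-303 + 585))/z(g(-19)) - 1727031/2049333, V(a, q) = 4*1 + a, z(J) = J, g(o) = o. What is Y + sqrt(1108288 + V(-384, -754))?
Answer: 54120143999/12979109 + 2*sqrt(276977) ≈ 5222.4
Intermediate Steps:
V(a, q) = 4 + a
Y = 54120143999/12979109 (Y = -281*(-303 + 585)/(-19) - 1727031/2049333 = -281*282*(-1/19) - 1727031*1/2049333 = -79242*(-1/19) - 575677/683111 = 79242/19 - 575677/683111 = 54120143999/12979109 ≈ 4169.8)
Y + sqrt(1108288 + V(-384, -754)) = 54120143999/12979109 + sqrt(1108288 + (4 - 384)) = 54120143999/12979109 + sqrt(1108288 - 380) = 54120143999/12979109 + sqrt(1107908) = 54120143999/12979109 + 2*sqrt(276977)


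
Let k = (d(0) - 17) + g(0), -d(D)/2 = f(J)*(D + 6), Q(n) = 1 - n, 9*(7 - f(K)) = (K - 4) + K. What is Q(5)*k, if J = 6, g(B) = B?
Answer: 1084/3 ≈ 361.33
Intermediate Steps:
f(K) = 67/9 - 2*K/9 (f(K) = 7 - ((K - 4) + K)/9 = 7 - ((-4 + K) + K)/9 = 7 - (-4 + 2*K)/9 = 7 + (4/9 - 2*K/9) = 67/9 - 2*K/9)
d(D) = -220/3 - 110*D/9 (d(D) = -2*(67/9 - 2/9*6)*(D + 6) = -2*(67/9 - 4/3)*(6 + D) = -110*(6 + D)/9 = -2*(110/3 + 55*D/9) = -220/3 - 110*D/9)
k = -271/3 (k = ((-220/3 - 110/9*0) - 17) + 0 = ((-220/3 + 0) - 17) + 0 = (-220/3 - 17) + 0 = -271/3 + 0 = -271/3 ≈ -90.333)
Q(5)*k = (1 - 1*5)*(-271/3) = (1 - 5)*(-271/3) = -4*(-271/3) = 1084/3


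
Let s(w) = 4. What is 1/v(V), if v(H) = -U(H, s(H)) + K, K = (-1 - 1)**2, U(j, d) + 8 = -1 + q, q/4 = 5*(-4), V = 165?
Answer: 1/93 ≈ 0.010753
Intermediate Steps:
q = -80 (q = 4*(5*(-4)) = 4*(-20) = -80)
U(j, d) = -89 (U(j, d) = -8 + (-1 - 80) = -8 - 81 = -89)
K = 4 (K = (-2)**2 = 4)
v(H) = 93 (v(H) = -1*(-89) + 4 = 89 + 4 = 93)
1/v(V) = 1/93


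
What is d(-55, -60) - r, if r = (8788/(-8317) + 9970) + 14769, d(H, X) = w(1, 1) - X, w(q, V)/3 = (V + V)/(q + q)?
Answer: -205221504/8317 ≈ -24675.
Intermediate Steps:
w(q, V) = 3*V/q (w(q, V) = 3*((V + V)/(q + q)) = 3*((2*V)/((2*q))) = 3*((2*V)*(1/(2*q))) = 3*(V/q) = 3*V/q)
d(H, X) = 3 - X (d(H, X) = 3*1/1 - X = 3*1*1 - X = 3 - X)
r = 205745475/8317 (r = (8788*(-1/8317) + 9970) + 14769 = (-8788/8317 + 9970) + 14769 = 82911702/8317 + 14769 = 205745475/8317 ≈ 24738.)
d(-55, -60) - r = (3 - 1*(-60)) - 1*205745475/8317 = (3 + 60) - 205745475/8317 = 63 - 205745475/8317 = -205221504/8317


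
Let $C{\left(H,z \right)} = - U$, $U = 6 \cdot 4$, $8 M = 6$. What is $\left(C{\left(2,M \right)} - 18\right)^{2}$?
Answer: $1764$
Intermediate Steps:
$M = \frac{3}{4}$ ($M = \frac{1}{8} \cdot 6 = \frac{3}{4} \approx 0.75$)
$U = 24$
$C{\left(H,z \right)} = -24$ ($C{\left(H,z \right)} = \left(-1\right) 24 = -24$)
$\left(C{\left(2,M \right)} - 18\right)^{2} = \left(-24 - 18\right)^{2} = \left(-42\right)^{2} = 1764$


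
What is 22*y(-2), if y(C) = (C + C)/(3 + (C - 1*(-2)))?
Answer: -88/3 ≈ -29.333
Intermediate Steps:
y(C) = 2*C/(5 + C) (y(C) = (2*C)/(3 + (C + 2)) = (2*C)/(3 + (2 + C)) = (2*C)/(5 + C) = 2*C/(5 + C))
22*y(-2) = 22*(2*(-2)/(5 - 2)) = 22*(2*(-2)/3) = 22*(2*(-2)*(1/3)) = 22*(-4/3) = -88/3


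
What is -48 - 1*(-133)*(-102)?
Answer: -13614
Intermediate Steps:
-48 - 1*(-133)*(-102) = -48 + 133*(-102) = -48 - 13566 = -13614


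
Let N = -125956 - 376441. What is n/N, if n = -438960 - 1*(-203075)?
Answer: 235885/502397 ≈ 0.46952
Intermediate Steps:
n = -235885 (n = -438960 + 203075 = -235885)
N = -502397
n/N = -235885/(-502397) = -235885*(-1/502397) = 235885/502397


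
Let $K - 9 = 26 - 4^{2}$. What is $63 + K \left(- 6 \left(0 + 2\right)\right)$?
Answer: $-165$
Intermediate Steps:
$K = 19$ ($K = 9 + \left(26 - 4^{2}\right) = 9 + \left(26 - 16\right) = 9 + 10 = 19$)
$63 + K \left(- 6 \left(0 + 2\right)\right) = 63 + 19 \left(- 6 \left(0 + 2\right)\right) = 63 + 19 \left(\left(-6\right) 2\right) = 63 + 19 \left(-12\right) = 63 - 228 = -165$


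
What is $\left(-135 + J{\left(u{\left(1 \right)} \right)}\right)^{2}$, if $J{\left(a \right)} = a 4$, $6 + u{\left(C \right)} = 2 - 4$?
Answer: $27889$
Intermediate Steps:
$u{\left(C \right)} = -8$ ($u{\left(C \right)} = -6 + \left(2 - 4\right) = -6 - 2 = -8$)
$J{\left(a \right)} = 4 a$
$\left(-135 + J{\left(u{\left(1 \right)} \right)}\right)^{2} = \left(-135 + 4 \left(-8\right)\right)^{2} = \left(-135 - 32\right)^{2} = \left(-167\right)^{2} = 27889$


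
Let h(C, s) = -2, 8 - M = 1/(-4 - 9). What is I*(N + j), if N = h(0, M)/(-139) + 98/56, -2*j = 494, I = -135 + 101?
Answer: 2317967/278 ≈ 8338.0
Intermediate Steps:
M = 105/13 (M = 8 - 1/(-4 - 9) = 8 - 1/(-13) = 8 - 1*(-1/13) = 8 + 1/13 = 105/13 ≈ 8.0769)
I = -34
j = -247 (j = -½*494 = -247)
N = 981/556 (N = -2/(-139) + 98/56 = -2*(-1/139) + 98*(1/56) = 2/139 + 7/4 = 981/556 ≈ 1.7644)
I*(N + j) = -34*(981/556 - 247) = -34*(-136351/556) = 2317967/278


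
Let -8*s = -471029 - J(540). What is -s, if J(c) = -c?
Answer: -470489/8 ≈ -58811.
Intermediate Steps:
s = 470489/8 (s = -(-471029 - (-1)*540)/8 = -(-471029 - 1*(-540))/8 = -(-471029 + 540)/8 = -⅛*(-470489) = 470489/8 ≈ 58811.)
-s = -1*470489/8 = -470489/8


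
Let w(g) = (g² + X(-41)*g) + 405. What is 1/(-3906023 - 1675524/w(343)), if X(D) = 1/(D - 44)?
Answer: -3344749/13064713996407 ≈ -2.5601e-7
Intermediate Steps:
X(D) = 1/(-44 + D)
w(g) = 405 + g² - g/85 (w(g) = (g² + g/(-44 - 41)) + 405 = (g² + g/(-85)) + 405 = (g² - g/85) + 405 = 405 + g² - g/85)
1/(-3906023 - 1675524/w(343)) = 1/(-3906023 - 1675524/(405 + 343² - 1/85*343)) = 1/(-3906023 - 1675524/(405 + 117649 - 343/85)) = 1/(-3906023 - 1675524/10034247/85) = 1/(-3906023 - 1675524*85/10034247) = 1/(-3906023 - 47473180/3344749) = 1/(-13064713996407/3344749) = -3344749/13064713996407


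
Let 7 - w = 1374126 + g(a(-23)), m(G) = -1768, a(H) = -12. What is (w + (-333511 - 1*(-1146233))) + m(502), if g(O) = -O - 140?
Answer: -563037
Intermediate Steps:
g(O) = -140 - O
w = -1373991 (w = 7 - (1374126 + (-140 - 1*(-12))) = 7 - (1374126 + (-140 + 12)) = 7 - (1374126 - 128) = 7 - 1*1373998 = 7 - 1373998 = -1373991)
(w + (-333511 - 1*(-1146233))) + m(502) = (-1373991 + (-333511 - 1*(-1146233))) - 1768 = (-1373991 + (-333511 + 1146233)) - 1768 = (-1373991 + 812722) - 1768 = -561269 - 1768 = -563037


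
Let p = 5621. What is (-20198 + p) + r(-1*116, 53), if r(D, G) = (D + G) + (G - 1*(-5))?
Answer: -14582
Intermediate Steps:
r(D, G) = 5 + D + 2*G (r(D, G) = (D + G) + (G + 5) = (D + G) + (5 + G) = 5 + D + 2*G)
(-20198 + p) + r(-1*116, 53) = (-20198 + 5621) + (5 - 1*116 + 2*53) = -14577 + (5 - 116 + 106) = -14577 - 5 = -14582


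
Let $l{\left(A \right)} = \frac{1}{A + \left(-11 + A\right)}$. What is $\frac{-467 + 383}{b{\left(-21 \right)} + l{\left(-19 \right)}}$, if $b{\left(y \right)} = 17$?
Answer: $- \frac{1029}{208} \approx -4.9471$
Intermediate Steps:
$l{\left(A \right)} = \frac{1}{-11 + 2 A}$
$\frac{-467 + 383}{b{\left(-21 \right)} + l{\left(-19 \right)}} = \frac{-467 + 383}{17 + \frac{1}{-11 + 2 \left(-19\right)}} = - \frac{84}{17 + \frac{1}{-11 - 38}} = - \frac{84}{17 + \frac{1}{-49}} = - \frac{84}{17 - \frac{1}{49}} = - \frac{84}{\frac{832}{49}} = \left(-84\right) \frac{49}{832} = - \frac{1029}{208}$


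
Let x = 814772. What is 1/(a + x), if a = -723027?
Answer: 1/91745 ≈ 1.0900e-5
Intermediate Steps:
1/(a + x) = 1/(-723027 + 814772) = 1/91745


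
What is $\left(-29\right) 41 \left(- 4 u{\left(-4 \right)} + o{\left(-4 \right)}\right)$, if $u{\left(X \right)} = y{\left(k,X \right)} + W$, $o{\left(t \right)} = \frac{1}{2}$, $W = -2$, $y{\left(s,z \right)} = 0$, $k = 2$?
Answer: $- \frac{20213}{2} \approx -10107.0$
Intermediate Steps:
$o{\left(t \right)} = \frac{1}{2}$
$u{\left(X \right)} = -2$ ($u{\left(X \right)} = 0 - 2 = -2$)
$\left(-29\right) 41 \left(- 4 u{\left(-4 \right)} + o{\left(-4 \right)}\right) = \left(-29\right) 41 \left(\left(-4\right) \left(-2\right) + \frac{1}{2}\right) = - 1189 \left(8 + \frac{1}{2}\right) = \left(-1189\right) \frac{17}{2} = - \frac{20213}{2}$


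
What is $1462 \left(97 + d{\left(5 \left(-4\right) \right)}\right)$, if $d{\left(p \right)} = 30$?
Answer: $185674$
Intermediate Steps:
$1462 \left(97 + d{\left(5 \left(-4\right) \right)}\right) = 1462 \left(97 + 30\right) = 1462 \cdot 127 = 185674$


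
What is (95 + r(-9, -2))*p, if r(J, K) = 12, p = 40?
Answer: 4280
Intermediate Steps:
(95 + r(-9, -2))*p = (95 + 12)*40 = 107*40 = 4280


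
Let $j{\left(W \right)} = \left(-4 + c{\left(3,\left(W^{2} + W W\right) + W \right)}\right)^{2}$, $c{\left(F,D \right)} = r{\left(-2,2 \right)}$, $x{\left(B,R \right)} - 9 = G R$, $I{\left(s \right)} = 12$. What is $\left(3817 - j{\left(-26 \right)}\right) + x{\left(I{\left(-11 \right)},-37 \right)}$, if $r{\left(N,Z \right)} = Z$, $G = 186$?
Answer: $-3060$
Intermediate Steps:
$x{\left(B,R \right)} = 9 + 186 R$
$c{\left(F,D \right)} = 2$
$j{\left(W \right)} = 4$ ($j{\left(W \right)} = \left(-4 + 2\right)^{2} = \left(-2\right)^{2} = 4$)
$\left(3817 - j{\left(-26 \right)}\right) + x{\left(I{\left(-11 \right)},-37 \right)} = \left(3817 - 4\right) + \left(9 + 186 \left(-37\right)\right) = \left(3817 - 4\right) + \left(9 - 6882\right) = 3813 - 6873 = -3060$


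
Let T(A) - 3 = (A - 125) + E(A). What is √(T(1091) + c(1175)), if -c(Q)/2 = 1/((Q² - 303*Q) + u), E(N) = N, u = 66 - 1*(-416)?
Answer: √60128716605591/170847 ≈ 45.387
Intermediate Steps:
u = 482 (u = 66 + 416 = 482)
T(A) = -122 + 2*A (T(A) = 3 + ((A - 125) + A) = 3 + ((-125 + A) + A) = 3 + (-125 + 2*A) = -122 + 2*A)
c(Q) = -2/(482 + Q² - 303*Q) (c(Q) = -2/((Q² - 303*Q) + 482) = -2/(482 + Q² - 303*Q))
√(T(1091) + c(1175)) = √((-122 + 2*1091) - 2/(482 + 1175² - 303*1175)) = √((-122 + 2182) - 2/(482 + 1380625 - 356025)) = √(2060 - 2/1025082) = √(2060 - 2*1/1025082) = √(2060 - 1/512541) = √(1055834459/512541) = √60128716605591/170847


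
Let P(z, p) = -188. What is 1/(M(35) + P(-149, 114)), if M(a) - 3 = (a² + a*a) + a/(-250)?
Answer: 50/113243 ≈ 0.00044153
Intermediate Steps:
M(a) = 3 + 2*a² - a/250 (M(a) = 3 + ((a² + a*a) + a/(-250)) = 3 + ((a² + a²) + a*(-1/250)) = 3 + (2*a² - a/250) = 3 + 2*a² - a/250)
1/(M(35) + P(-149, 114)) = 1/((3 + 2*35² - 1/250*35) - 188) = 1/((3 + 2*1225 - 7/50) - 188) = 1/((3 + 2450 - 7/50) - 188) = 1/(122643/50 - 188) = 1/(113243/50) = 50/113243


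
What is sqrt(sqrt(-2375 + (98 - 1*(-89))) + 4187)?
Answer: sqrt(4187 + 2*I*sqrt(547)) ≈ 64.708 + 0.3614*I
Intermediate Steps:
sqrt(sqrt(-2375 + (98 - 1*(-89))) + 4187) = sqrt(sqrt(-2375 + (98 + 89)) + 4187) = sqrt(sqrt(-2375 + 187) + 4187) = sqrt(sqrt(-2188) + 4187) = sqrt(2*I*sqrt(547) + 4187) = sqrt(4187 + 2*I*sqrt(547))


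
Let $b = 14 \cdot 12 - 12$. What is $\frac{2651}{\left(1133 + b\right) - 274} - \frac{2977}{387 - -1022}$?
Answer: $\frac{713604}{1430135} \approx 0.49898$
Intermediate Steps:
$b = 156$ ($b = 168 - 12 = 156$)
$\frac{2651}{\left(1133 + b\right) - 274} - \frac{2977}{387 - -1022} = \frac{2651}{\left(1133 + 156\right) - 274} - \frac{2977}{387 - -1022} = \frac{2651}{1289 - 274} - \frac{2977}{387 + 1022} = \frac{2651}{1015} - \frac{2977}{1409} = \frac{713604}{1430135}$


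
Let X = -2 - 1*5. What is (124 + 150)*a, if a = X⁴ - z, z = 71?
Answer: 638420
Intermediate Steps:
X = -7 (X = -2 - 5 = -7)
a = 2330 (a = (-7)⁴ - 1*71 = 2401 - 71 = 2330)
(124 + 150)*a = (124 + 150)*2330 = 274*2330 = 638420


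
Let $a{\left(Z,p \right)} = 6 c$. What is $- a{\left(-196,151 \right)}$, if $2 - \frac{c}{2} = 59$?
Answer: $684$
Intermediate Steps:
$c = -114$ ($c = 4 - 118 = -114$)
$a{\left(Z,p \right)} = -684$ ($a{\left(Z,p \right)} = 6 \left(-114\right) = -684$)
$- a{\left(-196,151 \right)} = \left(-1\right) \left(-684\right) = 684$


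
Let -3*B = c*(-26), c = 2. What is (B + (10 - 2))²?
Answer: 5776/9 ≈ 641.78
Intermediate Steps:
B = 52/3 (B = -2*(-26)/3 = -⅓*(-52) = 52/3 ≈ 17.333)
(B + (10 - 2))² = (52/3 + (10 - 2))² = (52/3 + 8)² = (76/3)² = 5776/9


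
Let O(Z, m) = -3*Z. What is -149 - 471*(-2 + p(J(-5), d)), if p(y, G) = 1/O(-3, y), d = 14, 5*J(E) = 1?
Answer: 2222/3 ≈ 740.67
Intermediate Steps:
J(E) = 1/5 (J(E) = (1/5)*1 = 1/5)
p(y, G) = 1/9 (p(y, G) = 1/(-3*(-3)) = 1/9)
-149 - 471*(-2 + p(J(-5), d)) = -149 - 471*(-2 + 1/9) = -149 - 471*(-17/9) = -149 + 2669/3 = 2222/3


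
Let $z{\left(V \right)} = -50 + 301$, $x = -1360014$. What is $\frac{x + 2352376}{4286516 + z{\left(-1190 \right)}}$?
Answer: $\frac{992362}{4286767} \approx 0.23149$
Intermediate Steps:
$z{\left(V \right)} = 251$
$\frac{x + 2352376}{4286516 + z{\left(-1190 \right)}} = \frac{-1360014 + 2352376}{4286516 + 251} = \frac{992362}{4286767}$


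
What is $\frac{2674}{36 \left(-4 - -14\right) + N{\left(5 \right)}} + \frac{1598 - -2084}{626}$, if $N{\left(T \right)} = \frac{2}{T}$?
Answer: $\frac{3751146}{282013} \approx 13.301$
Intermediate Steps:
$\frac{2674}{36 \left(-4 - -14\right) + N{\left(5 \right)}} + \frac{1598 - -2084}{626} = \frac{2674}{36 \left(-4 - -14\right) + \frac{2}{5}} + \frac{1598 - -2084}{626} = \frac{2674}{36 \left(-4 + 14\right) + 2 \cdot \frac{1}{5}} + \left(1598 + 2084\right) \frac{1}{626} = \frac{2674}{36 \cdot 10 + \frac{2}{5}} + 3682 \cdot \frac{1}{626} = \frac{2674}{360 + \frac{2}{5}} + \frac{1841}{313} = \frac{2674}{\frac{1802}{5}} + \frac{1841}{313} = 2674 \cdot \frac{5}{1802} + \frac{1841}{313} = \frac{6685}{901} + \frac{1841}{313} = \frac{3751146}{282013}$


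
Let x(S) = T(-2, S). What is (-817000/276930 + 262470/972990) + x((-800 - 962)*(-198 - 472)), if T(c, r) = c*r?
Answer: -706882236921521/299389023 ≈ -2.3611e+6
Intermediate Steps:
x(S) = -2*S
(-817000/276930 + 262470/972990) + x((-800 - 962)*(-198 - 472)) = (-817000/276930 + 262470/972990) - 2*(-800 - 962)*(-198 - 472) = (-817000*1/276930 + 262470*(1/972990)) - (-3524)*(-670) = (-81700/27693 + 8749/32433) - 2*1180540 = -802496681/299389023 - 2361080 = -706882236921521/299389023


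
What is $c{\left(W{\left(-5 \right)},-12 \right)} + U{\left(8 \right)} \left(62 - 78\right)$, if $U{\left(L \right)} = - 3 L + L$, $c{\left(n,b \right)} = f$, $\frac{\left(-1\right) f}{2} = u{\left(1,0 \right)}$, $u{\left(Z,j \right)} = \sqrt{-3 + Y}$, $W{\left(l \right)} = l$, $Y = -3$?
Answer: $256 - 2 i \sqrt{6} \approx 256.0 - 4.899 i$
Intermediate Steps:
$u{\left(Z,j \right)} = i \sqrt{6}$ ($u{\left(Z,j \right)} = \sqrt{-3 - 3} = \sqrt{-6} = i \sqrt{6}$)
$f = - 2 i \sqrt{6} \approx - 4.899 i$
$c{\left(n,b \right)} = - 2 i \sqrt{6}$
$U{\left(L \right)} = - 2 L$
$c{\left(W{\left(-5 \right)},-12 \right)} + U{\left(8 \right)} \left(62 - 78\right) = - 2 i \sqrt{6} + \left(-2\right) 8 \left(62 - 78\right) = - 2 i \sqrt{6} - 16 \left(62 - 78\right) = - 2 i \sqrt{6} - -256 = - 2 i \sqrt{6} + 256 = 256 - 2 i \sqrt{6}$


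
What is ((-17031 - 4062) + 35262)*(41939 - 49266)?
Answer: -103816263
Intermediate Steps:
((-17031 - 4062) + 35262)*(41939 - 49266) = (-21093 + 35262)*(-7327) = 14169*(-7327) = -103816263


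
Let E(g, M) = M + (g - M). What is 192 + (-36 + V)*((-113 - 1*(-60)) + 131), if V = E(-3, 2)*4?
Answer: -3552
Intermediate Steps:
E(g, M) = g
V = -12 (V = -3*4 = -12)
192 + (-36 + V)*((-113 - 1*(-60)) + 131) = 192 + (-36 - 12)*((-113 - 1*(-60)) + 131) = 192 - 48*((-113 + 60) + 131) = 192 - 48*(-53 + 131) = 192 - 48*78 = 192 - 3744 = -3552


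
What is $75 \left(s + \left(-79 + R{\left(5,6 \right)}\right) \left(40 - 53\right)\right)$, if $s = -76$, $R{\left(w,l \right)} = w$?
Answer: $66450$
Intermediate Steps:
$75 \left(s + \left(-79 + R{\left(5,6 \right)}\right) \left(40 - 53\right)\right) = 75 \left(-76 + \left(-79 + 5\right) \left(40 - 53\right)\right) = 75 \left(-76 - -962\right) = 75 \left(-76 + 962\right) = 75 \cdot 886 = 66450$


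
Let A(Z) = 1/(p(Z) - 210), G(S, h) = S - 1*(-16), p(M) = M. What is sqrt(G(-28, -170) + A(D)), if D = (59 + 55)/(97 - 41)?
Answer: 4*I*sqrt(2826743)/1941 ≈ 3.4648*I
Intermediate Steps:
G(S, h) = 16 + S (G(S, h) = S + 16 = 16 + S)
D = 57/28 (D = 114/56 = 114*(1/56) = 57/28 ≈ 2.0357)
A(Z) = 1/(-210 + Z) (A(Z) = 1/(Z - 210) = 1/(-210 + Z))
sqrt(G(-28, -170) + A(D)) = sqrt((16 - 28) + 1/(-210 + 57/28)) = sqrt(-12 + 1/(-5823/28)) = sqrt(-12 - 28/5823) = sqrt(-69904/5823) = 4*I*sqrt(2826743)/1941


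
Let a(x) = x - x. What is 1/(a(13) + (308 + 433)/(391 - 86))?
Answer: 305/741 ≈ 0.41161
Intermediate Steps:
a(x) = 0
1/(a(13) + (308 + 433)/(391 - 86)) = 1/(0 + (308 + 433)/(391 - 86)) = 1/(0 + 741/305) = 1/(741/305) = 305/741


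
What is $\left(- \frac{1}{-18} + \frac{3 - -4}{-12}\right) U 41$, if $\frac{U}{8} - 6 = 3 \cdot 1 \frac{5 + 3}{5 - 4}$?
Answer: $- \frac{15580}{3} \approx -5193.3$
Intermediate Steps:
$U = 240$ ($U = 48 + 8 \cdot 3 \cdot 1 \frac{5 + 3}{5 - 4} = 48 + 8 \cdot 3 \cdot \frac{8}{1} = 48 + 8 \cdot 3 \cdot 8 \cdot 1 = 48 + 8 \cdot 3 \cdot 8 = 48 + 8 \cdot 24 = 48 + 192 = 240$)
$\left(- \frac{1}{-18} + \frac{3 - -4}{-12}\right) U 41 = \left(- \frac{1}{-18} + \frac{3 - -4}{-12}\right) 240 \cdot 41 = \left(\left(-1\right) \left(- \frac{1}{18}\right) + \left(3 + 4\right) \left(- \frac{1}{12}\right)\right) 240 \cdot 41 = \left(\frac{1}{18} + 7 \left(- \frac{1}{12}\right)\right) 240 \cdot 41 = \left(\frac{1}{18} - \frac{7}{12}\right) 240 \cdot 41 = \left(- \frac{19}{36}\right) 240 \cdot 41 = \left(- \frac{380}{3}\right) 41 = - \frac{15580}{3}$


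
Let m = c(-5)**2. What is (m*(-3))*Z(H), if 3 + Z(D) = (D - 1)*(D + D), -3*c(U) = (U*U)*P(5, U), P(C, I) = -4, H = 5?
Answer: -370000/3 ≈ -1.2333e+5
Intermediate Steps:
c(U) = 4*U**2/3 (c(U) = -U*U*(-4)/3 = -U**2*(-4)/3 = -(-4)*U**2/3 = 4*U**2/3)
Z(D) = -3 + 2*D*(-1 + D) (Z(D) = -3 + (D - 1)*(D + D) = -3 + (-1 + D)*(2*D) = -3 + 2*D*(-1 + D))
m = 10000/9 (m = ((4/3)*(-5)**2)**2 = ((4/3)*25)**2 = (100/3)**2 = 10000/9 ≈ 1111.1)
(m*(-3))*Z(H) = ((10000/9)*(-3))*(-3 - 2*5 + 2*5**2) = -10000*(-3 - 10 + 2*25)/3 = -10000*(-3 - 10 + 50)/3 = -10000/3*37 = -370000/3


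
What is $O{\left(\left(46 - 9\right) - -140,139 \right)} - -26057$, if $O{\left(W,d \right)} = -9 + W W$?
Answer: $57377$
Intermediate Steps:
$O{\left(W,d \right)} = -9 + W^{2}$
$O{\left(\left(46 - 9\right) - -140,139 \right)} - -26057 = \left(-9 + \left(\left(46 - 9\right) - -140\right)^{2}\right) - -26057 = \left(-9 + \left(\left(46 - 9\right) + 140\right)^{2}\right) + 26057 = \left(-9 + \left(37 + 140\right)^{2}\right) + 26057 = \left(-9 + 177^{2}\right) + 26057 = \left(-9 + 31329\right) + 26057 = 31320 + 26057 = 57377$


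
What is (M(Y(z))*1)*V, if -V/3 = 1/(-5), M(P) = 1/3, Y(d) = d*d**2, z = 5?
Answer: 1/5 ≈ 0.20000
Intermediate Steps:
Y(d) = d**3
M(P) = 1/3 (M(P) = 1*(1/3) = 1/3)
V = 3/5 (V = -3/(-5) = -3*(-1/5) = 3/5 ≈ 0.60000)
(M(Y(z))*1)*V = ((1/3)*1)*(3/5) = (1/3)*(3/5) = 1/5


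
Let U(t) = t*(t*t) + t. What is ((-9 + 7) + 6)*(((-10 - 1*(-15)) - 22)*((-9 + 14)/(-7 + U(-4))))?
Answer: 68/15 ≈ 4.5333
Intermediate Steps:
U(t) = t + t³ (U(t) = t*t² + t = t³ + t = t + t³)
((-9 + 7) + 6)*(((-10 - 1*(-15)) - 22)*((-9 + 14)/(-7 + U(-4)))) = ((-9 + 7) + 6)*(((-10 - 1*(-15)) - 22)*((-9 + 14)/(-7 + (-4 + (-4)³)))) = (-2 + 6)*(((-10 + 15) - 22)*(5/(-7 + (-4 - 64)))) = 4*((5 - 22)*(5/(-7 - 68))) = 4*(-85/(-75)) = 4*(-85*(-1)/75) = 4*(-17*(-1/15)) = 4*(17/15) = 68/15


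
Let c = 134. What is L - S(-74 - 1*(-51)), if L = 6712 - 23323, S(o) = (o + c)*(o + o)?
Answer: -11505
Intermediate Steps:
S(o) = 2*o*(134 + o) (S(o) = (o + 134)*(o + o) = (134 + o)*(2*o) = 2*o*(134 + o))
L = -16611
L - S(-74 - 1*(-51)) = -16611 - 2*(-74 - 1*(-51))*(134 + (-74 - 1*(-51))) = -16611 - 2*(-74 + 51)*(134 + (-74 + 51)) = -16611 - 2*(-23)*(134 - 23) = -16611 - 2*(-23)*111 = -16611 - 1*(-5106) = -16611 + 5106 = -11505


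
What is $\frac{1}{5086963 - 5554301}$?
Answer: $- \frac{1}{467338} \approx -2.1398 \cdot 10^{-6}$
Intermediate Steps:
$\frac{1}{5086963 - 5554301} = \frac{1}{-467338} = - \frac{1}{467338}$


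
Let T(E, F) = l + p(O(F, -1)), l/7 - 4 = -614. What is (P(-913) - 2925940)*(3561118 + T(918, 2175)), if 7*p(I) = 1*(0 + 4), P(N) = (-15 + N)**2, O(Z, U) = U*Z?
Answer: -51408171002640/7 ≈ -7.3440e+12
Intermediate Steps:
l = -4270 (l = 28 + 7*(-614) = 28 - 4298 = -4270)
p(I) = 4/7 (p(I) = (1*(0 + 4))/7 = (1*4)/7 = (1/7)*4 = 4/7)
T(E, F) = -29886/7 (T(E, F) = -4270 + 4/7 = -29886/7)
(P(-913) - 2925940)*(3561118 + T(918, 2175)) = ((-15 - 913)**2 - 2925940)*(3561118 - 29886/7) = ((-928)**2 - 2925940)*(24897940/7) = (861184 - 2925940)*(24897940/7) = -2064756*24897940/7 = -51408171002640/7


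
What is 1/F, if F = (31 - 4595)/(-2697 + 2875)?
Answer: -89/2282 ≈ -0.039001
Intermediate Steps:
F = -2282/89 (F = -4564/178 = -4564*1/178 = -2282/89 ≈ -25.640)
1/F = 1/(-2282/89) = -89/2282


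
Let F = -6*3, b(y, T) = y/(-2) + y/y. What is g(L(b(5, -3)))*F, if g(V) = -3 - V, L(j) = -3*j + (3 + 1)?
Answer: 207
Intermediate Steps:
b(y, T) = 1 - y/2 (b(y, T) = y*(-1/2) + 1 = -y/2 + 1 = 1 - y/2)
L(j) = 4 - 3*j (L(j) = -3*j + 4 = 4 - 3*j)
F = -18
g(L(b(5, -3)))*F = (-3 - (4 - 3*(1 - 1/2*5)))*(-18) = (-3 - (4 - 3*(1 - 5/2)))*(-18) = (-3 - (4 - 3*(-3/2)))*(-18) = (-3 - (4 + 9/2))*(-18) = (-3 - 1*17/2)*(-18) = (-3 - 17/2)*(-18) = -23/2*(-18) = 207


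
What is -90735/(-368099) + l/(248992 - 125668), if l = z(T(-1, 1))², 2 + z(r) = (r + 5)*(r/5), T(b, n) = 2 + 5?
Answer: 70440197156/283721506725 ≈ 0.24827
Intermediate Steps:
T(b, n) = 7
z(r) = -2 + r*(5 + r)/5 (z(r) = -2 + (r + 5)*(r/5) = -2 + (5 + r)*(r*(⅕)) = -2 + (5 + r)*(r/5) = -2 + r*(5 + r)/5)
l = 5476/25 (l = (-2 + 7 + (⅕)*7²)² = (-2 + 7 + (⅕)*49)² = (-2 + 7 + 49/5)² = (74/5)² = 5476/25 ≈ 219.04)
-90735/(-368099) + l/(248992 - 125668) = -90735/(-368099) + 5476/(25*(248992 - 125668)) = -90735*(-1/368099) + (5476/25)/123324 = 90735/368099 + (5476/25)*(1/123324) = 90735/368099 + 1369/770775 = 70440197156/283721506725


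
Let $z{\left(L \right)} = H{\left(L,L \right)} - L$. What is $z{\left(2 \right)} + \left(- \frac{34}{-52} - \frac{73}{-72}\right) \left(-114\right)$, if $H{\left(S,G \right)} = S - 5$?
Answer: $- \frac{30439}{156} \approx -195.12$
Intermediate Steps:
$H{\left(S,G \right)} = -5 + S$ ($H{\left(S,G \right)} = S - 5 = -5 + S$)
$z{\left(L \right)} = -5$ ($z{\left(L \right)} = \left(-5 + L\right) - L = -5$)
$z{\left(2 \right)} + \left(- \frac{34}{-52} - \frac{73}{-72}\right) \left(-114\right) = -5 + \left(- \frac{34}{-52} - \frac{73}{-72}\right) \left(-114\right) = -5 + \left(\left(-34\right) \left(- \frac{1}{52}\right) - - \frac{73}{72}\right) \left(-114\right) = -5 + \left(\frac{17}{26} + \frac{73}{72}\right) \left(-114\right) = -5 + \frac{1561}{936} \left(-114\right) = -5 - \frac{29659}{156} = - \frac{30439}{156}$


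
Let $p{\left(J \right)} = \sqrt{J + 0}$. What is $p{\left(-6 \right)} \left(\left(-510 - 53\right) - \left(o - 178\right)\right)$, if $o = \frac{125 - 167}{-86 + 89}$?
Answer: $- 371 i \sqrt{6} \approx - 908.76 i$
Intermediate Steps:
$p{\left(J \right)} = \sqrt{J}$
$o = -14$ ($o = - \frac{42}{3} = \left(-42\right) \frac{1}{3} = -14$)
$p{\left(-6 \right)} \left(\left(-510 - 53\right) - \left(o - 178\right)\right) = \sqrt{-6} \left(\left(-510 - 53\right) - \left(-14 - 178\right)\right) = i \sqrt{6} \left(-563 - -192\right) = i \sqrt{6} \left(-563 + 192\right) = i \sqrt{6} \left(-371\right) = - 371 i \sqrt{6}$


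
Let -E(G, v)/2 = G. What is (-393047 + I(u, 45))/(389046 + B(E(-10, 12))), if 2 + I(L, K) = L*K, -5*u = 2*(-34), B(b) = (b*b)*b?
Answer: -392437/397046 ≈ -0.98839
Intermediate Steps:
E(G, v) = -2*G
B(b) = b³ (B(b) = b²*b = b³)
u = 68/5 (u = -2*(-34)/5 = -⅕*(-68) = 68/5 ≈ 13.600)
I(L, K) = -2 + K*L (I(L, K) = -2 + L*K = -2 + K*L)
(-393047 + I(u, 45))/(389046 + B(E(-10, 12))) = (-393047 + (-2 + 45*(68/5)))/(389046 + (-2*(-10))³) = (-393047 + (-2 + 612))/(389046 + 20³) = (-393047 + 610)/(389046 + 8000) = -392437/397046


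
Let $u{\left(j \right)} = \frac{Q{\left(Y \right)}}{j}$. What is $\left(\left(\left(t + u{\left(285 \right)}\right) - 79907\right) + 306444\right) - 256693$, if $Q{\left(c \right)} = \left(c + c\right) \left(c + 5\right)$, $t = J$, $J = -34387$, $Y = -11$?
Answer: $- \frac{6131541}{95} \approx -64543.0$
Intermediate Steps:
$t = -34387$
$Q{\left(c \right)} = 2 c \left(5 + c\right)$
$u{\left(j \right)} = \frac{132}{j}$ ($u{\left(j \right)} = \frac{2 \left(-11\right) \left(5 - 11\right)}{j} = \frac{2 \left(-11\right) \left(-6\right)}{j} = \frac{132}{j}$)
$\left(\left(\left(t + u{\left(285 \right)}\right) - 79907\right) + 306444\right) - 256693 = \left(\left(\left(-34387 + \frac{132}{285}\right) - 79907\right) + 306444\right) - 256693 = \left(\left(\left(-34387 + 132 \cdot \frac{1}{285}\right) - 79907\right) + 306444\right) - 256693 = \left(\left(\left(-34387 + \frac{44}{95}\right) - 79907\right) + 306444\right) - 256693 = \left(\left(- \frac{3266721}{95} - 79907\right) + 306444\right) - 256693 = \left(- \frac{10857886}{95} + 306444\right) - 256693 = \frac{18254294}{95} - 256693 = - \frac{6131541}{95}$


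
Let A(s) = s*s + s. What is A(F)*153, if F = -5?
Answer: 3060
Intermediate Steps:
A(s) = s + s**2 (A(s) = s**2 + s = s + s**2)
A(F)*153 = -5*(1 - 5)*153 = -5*(-4)*153 = 20*153 = 3060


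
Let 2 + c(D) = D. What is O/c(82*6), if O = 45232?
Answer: 22616/245 ≈ 92.310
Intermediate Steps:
c(D) = -2 + D
O/c(82*6) = 45232/(-2 + 82*6) = 45232/(-2 + 492) = 45232/490 = 45232*(1/490) = 22616/245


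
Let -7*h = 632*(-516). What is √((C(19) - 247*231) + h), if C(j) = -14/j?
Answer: I*√185209283/133 ≈ 102.32*I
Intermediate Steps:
h = 326112/7 (h = -632*(-516)/7 = -⅐*(-326112) = 326112/7 ≈ 46587.)
√((C(19) - 247*231) + h) = √((-14/19 - 247*231) + 326112/7) = √((-14*1/19 - 57057) + 326112/7) = √((-14/19 - 57057) + 326112/7) = √(-1084097/19 + 326112/7) = √(-1392551/133) = I*√185209283/133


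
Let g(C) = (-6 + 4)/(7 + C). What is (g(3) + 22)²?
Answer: 11881/25 ≈ 475.24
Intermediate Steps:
g(C) = -2/(7 + C)
(g(3) + 22)² = (-2/(7 + 3) + 22)² = (-2/10 + 22)² = (-2*⅒ + 22)² = (-⅕ + 22)² = (109/5)² = 11881/25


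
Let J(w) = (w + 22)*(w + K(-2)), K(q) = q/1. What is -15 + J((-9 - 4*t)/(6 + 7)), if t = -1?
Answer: -11246/169 ≈ -66.544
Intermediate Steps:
K(q) = q (K(q) = q*1 = q)
J(w) = (-2 + w)*(22 + w) (J(w) = (w + 22)*(w - 2) = (22 + w)*(-2 + w) = (-2 + w)*(22 + w))
-15 + J((-9 - 4*t)/(6 + 7)) = -15 + (-44 + ((-9 - 4*(-1))/(6 + 7))**2 + 20*((-9 - 4*(-1))/(6 + 7))) = -15 + (-44 + ((-9 + 4)/13)**2 + 20*((-9 + 4)/13)) = -15 + (-44 + (-5*1/13)**2 + 20*(-5*1/13)) = -15 + (-44 + (-5/13)**2 + 20*(-5/13)) = -15 + (-44 + 25/169 - 100/13) = -15 - 8711/169 = -11246/169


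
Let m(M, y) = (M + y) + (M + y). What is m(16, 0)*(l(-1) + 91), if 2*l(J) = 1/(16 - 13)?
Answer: 8752/3 ≈ 2917.3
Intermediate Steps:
l(J) = ⅙ (l(J) = 1/(2*(16 - 13)) = (½)/3 = (½)*(⅓) = ⅙)
m(M, y) = 2*M + 2*y
m(16, 0)*(l(-1) + 91) = (2*16 + 2*0)*(⅙ + 91) = (32 + 0)*(547/6) = 32*(547/6) = 8752/3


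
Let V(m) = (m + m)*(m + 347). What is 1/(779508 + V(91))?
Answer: 1/859224 ≈ 1.1638e-6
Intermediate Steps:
V(m) = 2*m*(347 + m) (V(m) = (2*m)*(347 + m) = 2*m*(347 + m))
1/(779508 + V(91)) = 1/(779508 + 2*91*(347 + 91)) = 1/(779508 + 2*91*438) = 1/(779508 + 79716) = 1/859224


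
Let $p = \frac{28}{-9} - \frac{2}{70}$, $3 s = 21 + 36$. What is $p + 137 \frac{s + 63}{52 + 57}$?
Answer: $\frac{3430909}{34335} \approx 99.925$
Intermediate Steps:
$s = 19$ ($s = \frac{21 + 36}{3} = \frac{1}{3} \cdot 57 = 19$)
$p = - \frac{989}{315}$ ($p = 28 \left(- \frac{1}{9}\right) - \frac{1}{35} = - \frac{28}{9} - \frac{1}{35} = - \frac{989}{315} \approx -3.1397$)
$p + 137 \frac{s + 63}{52 + 57} = - \frac{989}{315} + 137 \frac{19 + 63}{52 + 57} = - \frac{989}{315} + 137 \cdot \frac{82}{109} = - \frac{989}{315} + \frac{11234}{109} = \frac{3430909}{34335}$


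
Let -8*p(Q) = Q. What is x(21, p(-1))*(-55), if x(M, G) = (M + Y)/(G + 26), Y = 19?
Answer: -1600/19 ≈ -84.211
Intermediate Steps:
p(Q) = -Q/8
x(M, G) = (19 + M)/(26 + G) (x(M, G) = (M + 19)/(G + 26) = (19 + M)/(26 + G))
x(21, p(-1))*(-55) = ((19 + 21)/(26 - 1/8*(-1)))*(-55) = (40/(26 + 1/8))*(-55) = (40/(209/8))*(-55) = ((8/209)*40)*(-55) = (320/209)*(-55) = -1600/19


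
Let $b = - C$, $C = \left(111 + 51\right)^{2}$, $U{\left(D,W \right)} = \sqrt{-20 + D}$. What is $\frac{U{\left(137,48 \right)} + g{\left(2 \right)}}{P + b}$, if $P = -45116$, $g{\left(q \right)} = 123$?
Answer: $- \frac{123}{71360} - \frac{3 \sqrt{13}}{71360} \approx -0.0018752$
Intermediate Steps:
$C = 26244$ ($C = 162^{2} = 26244$)
$b = -26244$ ($b = \left(-1\right) 26244 = -26244$)
$\frac{U{\left(137,48 \right)} + g{\left(2 \right)}}{P + b} = \frac{\sqrt{-20 + 137} + 123}{-45116 - 26244} = \frac{\sqrt{117} + 123}{-71360} = \left(3 \sqrt{13} + 123\right) \left(- \frac{1}{71360}\right) = \left(123 + 3 \sqrt{13}\right) \left(- \frac{1}{71360}\right) = - \frac{123}{71360} - \frac{3 \sqrt{13}}{71360}$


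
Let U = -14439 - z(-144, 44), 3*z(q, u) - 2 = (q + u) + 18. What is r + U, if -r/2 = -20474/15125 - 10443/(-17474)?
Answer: -5713045806722/396441375 ≈ -14411.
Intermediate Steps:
z(q, u) = 20/3 + q/3 + u/3 (z(q, u) = ⅔ + ((q + u) + 18)/3 = ⅔ + (18 + q + u)/3 = ⅔ + (6 + q/3 + u/3) = 20/3 + q/3 + u/3)
U = -43237/3 (U = -14439 - (20/3 + (⅓)*(-144) + (⅓)*44) = -14439 - (20/3 - 48 + 44/3) = -14439 - 1*(-80/3) = -14439 + 80/3 = -43237/3 ≈ -14412.)
r = 199812301/132147125 (r = -2*(-20474/15125 - 10443/(-17474)) = -2*(-20474*1/15125 - 10443*(-1/17474)) = -2*(-20474/15125 + 10443/17474) = -2*(-199812301/264294250) = 199812301/132147125 ≈ 1.5120)
r + U = 199812301/132147125 - 43237/3 = -5713045806722/396441375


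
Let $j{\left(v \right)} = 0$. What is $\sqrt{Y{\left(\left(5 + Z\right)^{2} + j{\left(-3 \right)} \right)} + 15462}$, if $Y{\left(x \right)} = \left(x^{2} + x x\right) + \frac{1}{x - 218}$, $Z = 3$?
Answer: $\frac{\sqrt{560978110}}{154} \approx 153.8$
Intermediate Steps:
$Y{\left(x \right)} = \frac{1}{-218 + x} + 2 x^{2}$ ($Y{\left(x \right)} = \left(x^{2} + x^{2}\right) + \frac{1}{-218 + x} = 2 x^{2} + \frac{1}{-218 + x} = \frac{1}{-218 + x} + 2 x^{2}$)
$\sqrt{Y{\left(\left(5 + Z\right)^{2} + j{\left(-3 \right)} \right)} + 15462} = \sqrt{\frac{1 - 436 \left(\left(5 + 3\right)^{2} + 0\right)^{2} + 2 \left(\left(5 + 3\right)^{2} + 0\right)^{3}}{-218 + \left(\left(5 + 3\right)^{2} + 0\right)} + 15462} = \sqrt{\frac{1 - 436 \left(8^{2} + 0\right)^{2} + 2 \left(8^{2} + 0\right)^{3}}{-218 + \left(8^{2} + 0\right)} + 15462} = \sqrt{\frac{1 - 436 \left(64 + 0\right)^{2} + 2 \left(64 + 0\right)^{3}}{-218 + \left(64 + 0\right)} + 15462} = \sqrt{\frac{1 - 436 \cdot 64^{2} + 2 \cdot 64^{3}}{-218 + 64} + 15462} = \sqrt{\frac{1 - 1785856 + 2 \cdot 262144}{-154} + 15462} = \sqrt{- \frac{1 - 1785856 + 524288}{154} + 15462} = \sqrt{\left(- \frac{1}{154}\right) \left(-1261567\right) + 15462} = \sqrt{\frac{1261567}{154} + 15462} = \sqrt{\frac{3642715}{154}} = \frac{\sqrt{560978110}}{154}$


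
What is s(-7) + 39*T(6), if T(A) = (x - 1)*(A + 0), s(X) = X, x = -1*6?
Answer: -1645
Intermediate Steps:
x = -6
T(A) = -7*A (T(A) = (-6 - 1)*(A + 0) = -7*A)
s(-7) + 39*T(6) = -7 + 39*(-7*6) = -7 + 39*(-42) = -7 - 1638 = -1645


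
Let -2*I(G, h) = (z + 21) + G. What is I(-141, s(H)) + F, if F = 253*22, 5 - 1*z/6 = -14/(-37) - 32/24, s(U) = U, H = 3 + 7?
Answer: 207501/37 ≈ 5608.1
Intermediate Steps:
H = 10
z = 1322/37 (z = 30 - 6*(-14/(-37) - 32/24) = 30 - 6*(-14*(-1/37) - 32*1/24) = 30 - 6*(14/37 - 4/3) = 30 - 6*(-106/111) = 30 + 212/37 = 1322/37 ≈ 35.730)
F = 5566
I(G, h) = -2099/74 - G/2 (I(G, h) = -((1322/37 + 21) + G)/2 = -(2099/37 + G)/2 = -2099/74 - G/2)
I(-141, s(H)) + F = (-2099/74 - ½*(-141)) + 5566 = (-2099/74 + 141/2) + 5566 = 1559/37 + 5566 = 207501/37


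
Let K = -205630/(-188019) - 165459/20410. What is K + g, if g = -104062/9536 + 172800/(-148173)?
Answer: -663595274378413763/34758054610175520 ≈ -19.092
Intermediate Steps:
g = -2844499921/235496288 (g = -104062*1/9536 + 172800*(-1/148173) = -52031/4768 - 57600/49391 = -2844499921/235496288 ≈ -12.079)
K = -2070194417/295189830 (K = -205630*(-1/188019) - 165459*1/20410 = 205630/188019 - 165459/20410 = -2070194417/295189830 ≈ -7.0131)
K + g = -2070194417/295189830 - 2844499921/235496288 = -663595274378413763/34758054610175520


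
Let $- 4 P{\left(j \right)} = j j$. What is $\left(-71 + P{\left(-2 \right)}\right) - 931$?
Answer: $-1003$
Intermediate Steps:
$P{\left(j \right)} = - \frac{j^{2}}{4}$ ($P{\left(j \right)} = - \frac{j j}{4} = - \frac{j^{2}}{4}$)
$\left(-71 + P{\left(-2 \right)}\right) - 931 = \left(-71 - \frac{\left(-2\right)^{2}}{4}\right) - 931 = \left(-71 - 1\right) - 931 = -72 - 931 = -1003$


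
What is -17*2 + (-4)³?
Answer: -98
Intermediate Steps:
-17*2 + (-4)³ = -34 - 64 = -98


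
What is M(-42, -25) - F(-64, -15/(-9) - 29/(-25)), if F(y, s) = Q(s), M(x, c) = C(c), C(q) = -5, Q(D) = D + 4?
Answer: -887/75 ≈ -11.827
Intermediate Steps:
Q(D) = 4 + D
M(x, c) = -5
F(y, s) = 4 + s
M(-42, -25) - F(-64, -15/(-9) - 29/(-25)) = -5 - (4 + (-15/(-9) - 29/(-25))) = -5 - (4 + (-15*(-1/9) - 29*(-1/25))) = -5 - (4 + (5/3 + 29/25)) = -5 - (4 + 212/75) = -5 - 1*512/75 = -5 - 512/75 = -887/75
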